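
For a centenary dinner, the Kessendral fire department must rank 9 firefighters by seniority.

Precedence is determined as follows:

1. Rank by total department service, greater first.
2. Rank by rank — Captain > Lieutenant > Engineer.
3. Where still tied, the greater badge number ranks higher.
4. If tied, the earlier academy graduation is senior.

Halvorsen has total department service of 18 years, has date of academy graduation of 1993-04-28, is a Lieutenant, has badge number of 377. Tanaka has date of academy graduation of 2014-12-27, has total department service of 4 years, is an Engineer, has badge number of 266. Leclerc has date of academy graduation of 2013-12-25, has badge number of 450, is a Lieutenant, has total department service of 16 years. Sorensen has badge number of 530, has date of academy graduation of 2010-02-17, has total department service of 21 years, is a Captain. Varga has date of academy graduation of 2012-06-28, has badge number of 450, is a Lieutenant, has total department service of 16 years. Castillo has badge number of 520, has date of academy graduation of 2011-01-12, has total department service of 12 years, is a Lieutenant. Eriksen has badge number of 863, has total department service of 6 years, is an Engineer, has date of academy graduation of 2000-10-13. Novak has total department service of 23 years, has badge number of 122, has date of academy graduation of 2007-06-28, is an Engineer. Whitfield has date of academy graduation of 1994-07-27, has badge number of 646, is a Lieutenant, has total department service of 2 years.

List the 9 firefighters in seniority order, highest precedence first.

By total department service (higher first): Novak (23 years); then Sorensen (21 years); then Halvorsen (18 years); then Varga and Leclerc (both 16 years); then Castillo (12 years); then Eriksen (6 years); then Tanaka (4 years); then Whitfield (2 years).
Varga and Leclerc are each Lieutenant, so the next rule applies.
Varga and Leclerc both have badge number 450, so the next rule applies.
Among Varga and Leclerc, by date of academy graduation (earlier first): Varga (2012-06-28) before Leclerc (2013-12-25).
Full order: Novak, Sorensen, Halvorsen, Varga, Leclerc, Castillo, Eriksen, Tanaka, Whitfield.

Novak, Sorensen, Halvorsen, Varga, Leclerc, Castillo, Eriksen, Tanaka, Whitfield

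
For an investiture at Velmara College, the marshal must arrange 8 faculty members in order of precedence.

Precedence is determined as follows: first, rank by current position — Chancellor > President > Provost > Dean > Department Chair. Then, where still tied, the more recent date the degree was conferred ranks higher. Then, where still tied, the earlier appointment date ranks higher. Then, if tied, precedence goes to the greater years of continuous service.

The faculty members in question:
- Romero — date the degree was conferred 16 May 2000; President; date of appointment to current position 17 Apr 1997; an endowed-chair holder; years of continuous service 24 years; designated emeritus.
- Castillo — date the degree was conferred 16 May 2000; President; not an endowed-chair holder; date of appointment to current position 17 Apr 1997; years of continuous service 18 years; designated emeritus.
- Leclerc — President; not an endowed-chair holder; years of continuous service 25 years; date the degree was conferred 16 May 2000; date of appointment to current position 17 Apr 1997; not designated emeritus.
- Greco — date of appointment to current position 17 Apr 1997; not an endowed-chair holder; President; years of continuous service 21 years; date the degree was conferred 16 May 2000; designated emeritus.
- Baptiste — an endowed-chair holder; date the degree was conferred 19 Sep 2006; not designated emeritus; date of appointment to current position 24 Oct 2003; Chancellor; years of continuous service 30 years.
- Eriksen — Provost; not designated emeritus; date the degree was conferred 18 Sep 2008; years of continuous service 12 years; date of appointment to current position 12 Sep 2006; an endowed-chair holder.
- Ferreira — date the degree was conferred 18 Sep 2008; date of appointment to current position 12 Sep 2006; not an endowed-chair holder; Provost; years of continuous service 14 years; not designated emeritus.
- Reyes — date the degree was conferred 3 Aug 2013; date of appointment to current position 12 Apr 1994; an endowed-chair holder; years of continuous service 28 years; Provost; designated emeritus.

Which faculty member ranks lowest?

By current position: Baptiste (Chancellor); then Leclerc, Romero, Greco and Castillo (President); then Reyes, Ferreira and Eriksen (Provost).
Leclerc, Romero, Greco and Castillo all have date the degree was conferred 16 May 2000, so the next rule applies.
Leclerc, Romero, Greco and Castillo all have date of appointment to current position 17 Apr 1997, so the next rule applies.
Among Leclerc, Romero, Greco and Castillo, by years of continuous service (higher first): Leclerc (25 years) before Romero (24 years) before Greco (21 years) before Castillo (18 years).
Among Reyes, Ferreira and Eriksen, by date the degree was conferred (later first): Reyes (3 Aug 2013) before Ferreira and Eriksen (18 Sep 2008).
Ferreira and Eriksen both have date of appointment to current position 12 Sep 2006, so the next rule applies.
Among Ferreira and Eriksen, by years of continuous service (higher first): Ferreira (14 years) before Eriksen (12 years).
Order: Baptiste, Leclerc, Romero, Greco, Castillo, Reyes, Ferreira, Eriksen.

Eriksen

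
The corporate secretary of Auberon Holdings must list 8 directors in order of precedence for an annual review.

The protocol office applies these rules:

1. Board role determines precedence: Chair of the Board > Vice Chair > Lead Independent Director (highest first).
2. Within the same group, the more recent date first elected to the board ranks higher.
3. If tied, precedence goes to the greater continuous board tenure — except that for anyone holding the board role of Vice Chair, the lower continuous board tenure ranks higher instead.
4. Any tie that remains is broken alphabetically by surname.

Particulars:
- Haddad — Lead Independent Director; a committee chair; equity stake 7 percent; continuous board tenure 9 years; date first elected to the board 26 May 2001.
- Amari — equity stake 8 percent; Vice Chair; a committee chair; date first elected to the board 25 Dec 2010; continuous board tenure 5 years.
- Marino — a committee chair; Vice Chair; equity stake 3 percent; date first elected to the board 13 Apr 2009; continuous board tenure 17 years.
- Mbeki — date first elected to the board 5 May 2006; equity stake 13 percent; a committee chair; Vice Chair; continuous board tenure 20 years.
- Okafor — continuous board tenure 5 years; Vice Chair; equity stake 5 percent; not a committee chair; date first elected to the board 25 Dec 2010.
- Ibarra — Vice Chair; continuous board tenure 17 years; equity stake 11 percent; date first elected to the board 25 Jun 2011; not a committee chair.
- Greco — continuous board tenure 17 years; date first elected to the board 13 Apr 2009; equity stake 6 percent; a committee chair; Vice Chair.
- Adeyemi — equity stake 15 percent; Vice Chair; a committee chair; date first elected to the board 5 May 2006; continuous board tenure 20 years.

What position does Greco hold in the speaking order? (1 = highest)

4

By board role: Ibarra, Amari, Okafor, Greco, Marino, Adeyemi and Mbeki (Vice Chair); then Haddad (Lead Independent Director).
Among Ibarra, Amari, Okafor, Greco, Marino, Adeyemi and Mbeki, by date first elected to the board (later first): Ibarra (25 Jun 2011) before Amari and Okafor (25 Dec 2010) before Greco and Marino (13 Apr 2009) before Adeyemi and Mbeki (5 May 2006).
Amari and Okafor both have continuous board tenure 5 years, so the next rule applies.
Among Amari and Okafor, alphabetically by surname: Amari before Okafor.
Greco and Marino both have continuous board tenure 17 years, so the next rule applies.
Among Greco and Marino, alphabetically by surname: Greco before Marino.
Adeyemi and Mbeki both have continuous board tenure 20 years, so the next rule applies.
Among Adeyemi and Mbeki, alphabetically by surname: Adeyemi before Mbeki.
Order: Ibarra, Amari, Okafor, Greco, Marino, Adeyemi, Mbeki, Haddad. So position 4.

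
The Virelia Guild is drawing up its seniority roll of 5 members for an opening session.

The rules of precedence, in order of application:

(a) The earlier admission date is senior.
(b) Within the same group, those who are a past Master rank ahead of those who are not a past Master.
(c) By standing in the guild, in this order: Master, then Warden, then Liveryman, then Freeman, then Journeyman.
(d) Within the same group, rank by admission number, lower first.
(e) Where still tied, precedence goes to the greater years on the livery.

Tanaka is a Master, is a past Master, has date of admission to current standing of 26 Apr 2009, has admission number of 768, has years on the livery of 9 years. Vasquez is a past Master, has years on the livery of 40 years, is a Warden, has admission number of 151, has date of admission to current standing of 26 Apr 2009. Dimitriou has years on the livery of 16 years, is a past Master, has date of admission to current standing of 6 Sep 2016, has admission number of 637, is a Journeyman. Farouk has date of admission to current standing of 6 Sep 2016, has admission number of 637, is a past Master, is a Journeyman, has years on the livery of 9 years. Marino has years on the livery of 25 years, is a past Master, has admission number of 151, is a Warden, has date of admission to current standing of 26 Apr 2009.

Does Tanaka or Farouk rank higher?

Tanaka

By date of admission to current standing (earlier first): Tanaka, Vasquez and Marino (each 26 Apr 2009); then Dimitriou and Farouk (both 6 Sep 2016).
Tanaka, Vasquez and Marino are each a past Master, so the next rule applies.
Among Tanaka, Vasquez and Marino, by standing in the guild: Tanaka (Master) before Vasquez and Marino (Warden).
Vasquez and Marino both have admission number 151, so the next rule applies.
Among Vasquez and Marino, by years on the livery (higher first): Vasquez (40 years) before Marino (25 years).
Dimitriou and Farouk are each a past Master, so the next rule applies.
Dimitriou and Farouk are each Journeyman, so the next rule applies.
Dimitriou and Farouk both have admission number 637, so the next rule applies.
Among Dimitriou and Farouk, by years on the livery (higher first): Dimitriou (16 years) before Farouk (9 years).
So Tanaka takes precedence.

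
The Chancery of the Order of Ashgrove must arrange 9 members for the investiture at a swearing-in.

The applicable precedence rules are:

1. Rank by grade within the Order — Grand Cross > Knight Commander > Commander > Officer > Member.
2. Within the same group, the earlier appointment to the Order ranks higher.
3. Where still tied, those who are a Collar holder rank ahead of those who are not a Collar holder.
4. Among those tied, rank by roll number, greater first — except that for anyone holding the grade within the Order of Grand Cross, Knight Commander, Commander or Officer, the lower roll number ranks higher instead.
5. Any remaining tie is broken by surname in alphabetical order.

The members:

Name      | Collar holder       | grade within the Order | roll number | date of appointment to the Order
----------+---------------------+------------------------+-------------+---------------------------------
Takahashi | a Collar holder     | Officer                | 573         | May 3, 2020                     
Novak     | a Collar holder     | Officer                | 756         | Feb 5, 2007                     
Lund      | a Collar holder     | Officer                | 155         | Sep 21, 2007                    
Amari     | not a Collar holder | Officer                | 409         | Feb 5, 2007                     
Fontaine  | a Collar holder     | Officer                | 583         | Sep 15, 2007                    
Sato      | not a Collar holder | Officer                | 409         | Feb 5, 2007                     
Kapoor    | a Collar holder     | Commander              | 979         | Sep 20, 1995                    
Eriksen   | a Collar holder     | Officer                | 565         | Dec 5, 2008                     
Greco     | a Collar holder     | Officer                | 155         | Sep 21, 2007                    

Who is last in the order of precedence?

Takahashi

By grade within the Order: Kapoor (Commander); then Novak, Amari, Sato, Fontaine, Greco, Lund, Eriksen and Takahashi (Officer).
Among Novak, Amari, Sato, Fontaine, Greco, Lund, Eriksen and Takahashi, by date of appointment to the Order (earlier first): Novak, Amari and Sato (Feb 5, 2007) before Fontaine (Sep 15, 2007) before Greco and Lund (Sep 21, 2007) before Eriksen (Dec 5, 2008) before Takahashi (May 3, 2020).
Among Novak, Amari and Sato, a Collar holder before not a Collar holder: Novak (a Collar holder) before Amari and Sato (not a Collar holder).
Amari and Sato both have roll number 409, so the next rule applies.
Among Amari and Sato, alphabetically by surname: Amari before Sato.
Greco and Lund are each a Collar holder, so the next rule applies.
Greco and Lund both have roll number 155, so the next rule applies.
Among Greco and Lund, alphabetically by surname: Greco before Lund.
Order: Kapoor, Novak, Amari, Sato, Fontaine, Greco, Lund, Eriksen, Takahashi.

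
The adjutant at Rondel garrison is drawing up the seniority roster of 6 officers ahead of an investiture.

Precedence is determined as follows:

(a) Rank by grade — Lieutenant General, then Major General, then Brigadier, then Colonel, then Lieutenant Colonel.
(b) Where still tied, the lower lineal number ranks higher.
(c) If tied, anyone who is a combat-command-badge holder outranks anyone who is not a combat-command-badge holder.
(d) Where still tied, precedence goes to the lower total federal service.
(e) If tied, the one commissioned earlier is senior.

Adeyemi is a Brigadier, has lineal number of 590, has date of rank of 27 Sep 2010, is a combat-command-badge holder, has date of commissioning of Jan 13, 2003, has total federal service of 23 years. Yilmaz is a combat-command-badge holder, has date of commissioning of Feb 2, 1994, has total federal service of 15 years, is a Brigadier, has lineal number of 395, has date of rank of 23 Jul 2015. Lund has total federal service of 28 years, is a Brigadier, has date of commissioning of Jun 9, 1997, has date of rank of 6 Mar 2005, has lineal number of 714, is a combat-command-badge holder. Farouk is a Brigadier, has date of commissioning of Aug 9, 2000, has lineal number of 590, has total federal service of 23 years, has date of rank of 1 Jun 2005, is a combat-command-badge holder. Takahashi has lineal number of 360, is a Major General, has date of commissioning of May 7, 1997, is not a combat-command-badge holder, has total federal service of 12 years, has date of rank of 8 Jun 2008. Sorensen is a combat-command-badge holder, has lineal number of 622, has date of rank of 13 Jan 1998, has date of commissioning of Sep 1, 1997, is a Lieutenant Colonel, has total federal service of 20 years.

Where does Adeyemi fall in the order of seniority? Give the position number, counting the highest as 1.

By grade: Takahashi (Major General); then Yilmaz, Farouk, Adeyemi and Lund (Brigadier); then Sorensen (Lieutenant Colonel).
Among Yilmaz, Farouk, Adeyemi and Lund, by lineal number (lower first): Yilmaz (395) before Farouk and Adeyemi (590) before Lund (714).
Farouk and Adeyemi are each a combat-command-badge holder, so the next rule applies.
Farouk and Adeyemi both have total federal service 23 years, so the next rule applies.
Among Farouk and Adeyemi, by date of commissioning (earlier first): Farouk (Aug 9, 2000) before Adeyemi (Jan 13, 2003).
Order: Takahashi, Yilmaz, Farouk, Adeyemi, Lund, Sorensen. So position 4.

4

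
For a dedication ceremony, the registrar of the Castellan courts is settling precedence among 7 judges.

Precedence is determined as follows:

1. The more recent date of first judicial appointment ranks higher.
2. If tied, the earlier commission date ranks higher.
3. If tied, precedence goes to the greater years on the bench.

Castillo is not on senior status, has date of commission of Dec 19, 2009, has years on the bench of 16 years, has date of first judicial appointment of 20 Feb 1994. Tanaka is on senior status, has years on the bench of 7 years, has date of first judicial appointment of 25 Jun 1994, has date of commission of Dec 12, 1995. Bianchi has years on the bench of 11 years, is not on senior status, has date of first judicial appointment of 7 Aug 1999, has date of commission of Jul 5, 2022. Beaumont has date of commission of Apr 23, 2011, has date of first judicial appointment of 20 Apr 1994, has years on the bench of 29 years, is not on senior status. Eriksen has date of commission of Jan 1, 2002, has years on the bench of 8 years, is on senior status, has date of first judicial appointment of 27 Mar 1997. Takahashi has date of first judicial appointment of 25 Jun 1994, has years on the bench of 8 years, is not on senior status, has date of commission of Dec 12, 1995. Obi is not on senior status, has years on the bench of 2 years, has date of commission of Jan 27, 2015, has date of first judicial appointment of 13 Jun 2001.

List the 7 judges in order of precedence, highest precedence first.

Obi, Bianchi, Eriksen, Takahashi, Tanaka, Beaumont, Castillo

By date of first judicial appointment (later first): Obi (13 Jun 2001); then Bianchi (7 Aug 1999); then Eriksen (27 Mar 1997); then Takahashi and Tanaka (both 25 Jun 1994); then Beaumont (20 Apr 1994); then Castillo (20 Feb 1994).
Takahashi and Tanaka both have date of commission Dec 12, 1995, so the next rule applies.
Among Takahashi and Tanaka, by years on the bench (higher first): Takahashi (8 years) before Tanaka (7 years).
Full order: Obi, Bianchi, Eriksen, Takahashi, Tanaka, Beaumont, Castillo.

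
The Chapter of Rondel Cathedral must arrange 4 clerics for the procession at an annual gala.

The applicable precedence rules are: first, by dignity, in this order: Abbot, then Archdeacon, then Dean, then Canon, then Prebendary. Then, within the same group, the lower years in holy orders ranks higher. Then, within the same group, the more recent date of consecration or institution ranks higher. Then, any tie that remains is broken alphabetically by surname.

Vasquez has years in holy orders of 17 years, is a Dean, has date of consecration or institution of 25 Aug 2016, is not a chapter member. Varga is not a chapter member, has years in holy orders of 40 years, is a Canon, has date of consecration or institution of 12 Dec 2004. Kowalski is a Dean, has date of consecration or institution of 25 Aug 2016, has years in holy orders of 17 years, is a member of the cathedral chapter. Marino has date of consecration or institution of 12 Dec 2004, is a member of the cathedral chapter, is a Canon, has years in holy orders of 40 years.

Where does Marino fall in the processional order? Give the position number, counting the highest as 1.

3

By dignity: Kowalski and Vasquez (Dean); then Marino and Varga (Canon).
Kowalski and Vasquez both have years in holy orders 17 years, so the next rule applies.
Kowalski and Vasquez both have date of consecration or institution 25 Aug 2016, so the next rule applies.
Among Kowalski and Vasquez, alphabetically by surname: Kowalski before Vasquez.
Marino and Varga both have years in holy orders 40 years, so the next rule applies.
Marino and Varga both have date of consecration or institution 12 Dec 2004, so the next rule applies.
Among Marino and Varga, alphabetically by surname: Marino before Varga.
Order: Kowalski, Vasquez, Marino, Varga. So position 3.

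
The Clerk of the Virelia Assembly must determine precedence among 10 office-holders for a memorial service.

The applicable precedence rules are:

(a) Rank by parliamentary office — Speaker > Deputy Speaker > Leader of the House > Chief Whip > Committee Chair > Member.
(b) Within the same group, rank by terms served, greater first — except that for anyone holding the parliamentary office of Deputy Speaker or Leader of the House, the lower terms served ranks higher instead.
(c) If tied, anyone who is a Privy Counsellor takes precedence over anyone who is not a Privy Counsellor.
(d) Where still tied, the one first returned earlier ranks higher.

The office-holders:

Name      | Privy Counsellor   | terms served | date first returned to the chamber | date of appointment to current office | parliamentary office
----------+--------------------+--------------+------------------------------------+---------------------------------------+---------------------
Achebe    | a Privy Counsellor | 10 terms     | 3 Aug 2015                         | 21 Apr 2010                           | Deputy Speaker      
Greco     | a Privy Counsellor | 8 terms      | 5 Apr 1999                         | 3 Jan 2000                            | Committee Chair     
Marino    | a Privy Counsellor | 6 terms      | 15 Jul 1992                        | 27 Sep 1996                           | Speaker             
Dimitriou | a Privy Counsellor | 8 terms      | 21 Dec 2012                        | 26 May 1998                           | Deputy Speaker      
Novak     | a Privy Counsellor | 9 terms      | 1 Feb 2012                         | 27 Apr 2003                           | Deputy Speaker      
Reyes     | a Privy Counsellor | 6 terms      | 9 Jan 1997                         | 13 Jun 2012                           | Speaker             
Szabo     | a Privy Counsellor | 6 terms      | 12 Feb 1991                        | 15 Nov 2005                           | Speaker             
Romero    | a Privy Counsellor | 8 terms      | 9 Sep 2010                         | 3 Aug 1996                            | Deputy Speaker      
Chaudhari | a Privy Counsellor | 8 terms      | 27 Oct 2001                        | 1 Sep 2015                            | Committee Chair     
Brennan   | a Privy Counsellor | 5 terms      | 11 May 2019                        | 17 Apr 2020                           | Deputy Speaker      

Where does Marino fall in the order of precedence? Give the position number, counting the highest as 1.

2

By parliamentary office: Szabo, Marino and Reyes (Speaker); then Brennan, Romero, Dimitriou, Novak and Achebe (Deputy Speaker); then Greco and Chaudhari (Committee Chair).
Szabo, Marino and Reyes all have terms served 6 terms, so the next rule applies.
Szabo, Marino and Reyes are each a Privy Counsellor, so the next rule applies.
Among Szabo, Marino and Reyes, by date first returned to the chamber (earlier first): Szabo (12 Feb 1991) before Marino (15 Jul 1992) before Reyes (9 Jan 1997).
Among Brennan, Romero, Dimitriou, Novak and Achebe, by terms served (lower first) (reversed rule for this group): Brennan (5 terms) before Romero and Dimitriou (8 terms) before Novak (9 terms) before Achebe (10 terms).
Romero and Dimitriou are each a Privy Counsellor, so the next rule applies.
Among Romero and Dimitriou, by date first returned to the chamber (earlier first): Romero (9 Sep 2010) before Dimitriou (21 Dec 2012).
Greco and Chaudhari both have terms served 8 terms, so the next rule applies.
Greco and Chaudhari are each a Privy Counsellor, so the next rule applies.
Among Greco and Chaudhari, by date first returned to the chamber (earlier first): Greco (5 Apr 1999) before Chaudhari (27 Oct 2001).
Order: Szabo, Marino, Reyes, Brennan, Romero, Dimitriou, Novak, Achebe, Greco, Chaudhari. So position 2.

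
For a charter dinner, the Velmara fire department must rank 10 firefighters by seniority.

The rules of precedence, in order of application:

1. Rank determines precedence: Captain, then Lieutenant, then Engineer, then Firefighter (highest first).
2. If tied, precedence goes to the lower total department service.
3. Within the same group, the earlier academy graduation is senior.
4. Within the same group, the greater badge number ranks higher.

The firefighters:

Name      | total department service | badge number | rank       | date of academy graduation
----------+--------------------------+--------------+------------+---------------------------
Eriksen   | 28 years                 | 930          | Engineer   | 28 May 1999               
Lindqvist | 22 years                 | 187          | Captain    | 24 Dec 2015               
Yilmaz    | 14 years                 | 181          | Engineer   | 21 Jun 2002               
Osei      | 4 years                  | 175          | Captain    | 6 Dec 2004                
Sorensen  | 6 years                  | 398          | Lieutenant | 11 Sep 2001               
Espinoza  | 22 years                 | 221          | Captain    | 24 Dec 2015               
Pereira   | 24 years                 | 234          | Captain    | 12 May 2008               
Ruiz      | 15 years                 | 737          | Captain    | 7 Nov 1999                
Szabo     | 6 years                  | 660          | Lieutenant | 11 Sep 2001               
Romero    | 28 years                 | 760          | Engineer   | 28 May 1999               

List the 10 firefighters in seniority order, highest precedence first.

By rank: Osei, Ruiz, Espinoza, Lindqvist and Pereira (Captain); then Szabo and Sorensen (Lieutenant); then Yilmaz, Eriksen and Romero (Engineer).
Among Osei, Ruiz, Espinoza, Lindqvist and Pereira, by total department service (lower first): Osei (4 years) before Ruiz (15 years) before Espinoza and Lindqvist (22 years) before Pereira (24 years).
Espinoza and Lindqvist both have date of academy graduation 24 Dec 2015, so the next rule applies.
Among Espinoza and Lindqvist, by badge number (higher first): Espinoza (221) before Lindqvist (187).
Szabo and Sorensen both have total department service 6 years, so the next rule applies.
Szabo and Sorensen both have date of academy graduation 11 Sep 2001, so the next rule applies.
Among Szabo and Sorensen, by badge number (higher first): Szabo (660) before Sorensen (398).
Among Yilmaz, Eriksen and Romero, by total department service (lower first): Yilmaz (14 years) before Eriksen and Romero (28 years).
Eriksen and Romero both have date of academy graduation 28 May 1999, so the next rule applies.
Among Eriksen and Romero, by badge number (higher first): Eriksen (930) before Romero (760).
Full order: Osei, Ruiz, Espinoza, Lindqvist, Pereira, Szabo, Sorensen, Yilmaz, Eriksen, Romero.

Osei, Ruiz, Espinoza, Lindqvist, Pereira, Szabo, Sorensen, Yilmaz, Eriksen, Romero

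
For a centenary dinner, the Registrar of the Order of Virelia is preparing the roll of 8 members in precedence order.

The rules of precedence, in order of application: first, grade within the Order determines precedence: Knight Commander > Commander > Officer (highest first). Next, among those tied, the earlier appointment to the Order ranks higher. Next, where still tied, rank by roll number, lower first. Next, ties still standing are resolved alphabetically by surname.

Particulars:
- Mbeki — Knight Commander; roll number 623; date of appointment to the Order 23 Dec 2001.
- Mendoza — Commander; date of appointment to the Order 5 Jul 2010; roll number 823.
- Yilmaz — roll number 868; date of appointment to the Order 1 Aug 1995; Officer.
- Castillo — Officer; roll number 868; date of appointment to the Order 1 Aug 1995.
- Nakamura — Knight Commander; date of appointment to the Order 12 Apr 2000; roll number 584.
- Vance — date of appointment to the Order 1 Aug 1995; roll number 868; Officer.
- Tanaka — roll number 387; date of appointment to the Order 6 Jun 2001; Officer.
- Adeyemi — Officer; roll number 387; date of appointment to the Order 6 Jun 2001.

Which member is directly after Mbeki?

Mendoza

By grade within the Order: Nakamura and Mbeki (Knight Commander); then Mendoza (Commander); then Castillo, Vance, Yilmaz, Adeyemi and Tanaka (Officer).
Among Nakamura and Mbeki, by date of appointment to the Order (earlier first): Nakamura (12 Apr 2000) before Mbeki (23 Dec 2001).
Among Castillo, Vance, Yilmaz, Adeyemi and Tanaka, by date of appointment to the Order (earlier first): Castillo, Vance and Yilmaz (1 Aug 1995) before Adeyemi and Tanaka (6 Jun 2001).
Castillo, Vance and Yilmaz all have roll number 868, so the next rule applies.
Among Castillo, Vance and Yilmaz, alphabetically by surname: Castillo before Vance before Yilmaz.
Adeyemi and Tanaka both have roll number 387, so the next rule applies.
Among Adeyemi and Tanaka, alphabetically by surname: Adeyemi before Tanaka.
Order: Nakamura, Mbeki, Mendoza, Castillo, Vance, Yilmaz, Adeyemi, Tanaka.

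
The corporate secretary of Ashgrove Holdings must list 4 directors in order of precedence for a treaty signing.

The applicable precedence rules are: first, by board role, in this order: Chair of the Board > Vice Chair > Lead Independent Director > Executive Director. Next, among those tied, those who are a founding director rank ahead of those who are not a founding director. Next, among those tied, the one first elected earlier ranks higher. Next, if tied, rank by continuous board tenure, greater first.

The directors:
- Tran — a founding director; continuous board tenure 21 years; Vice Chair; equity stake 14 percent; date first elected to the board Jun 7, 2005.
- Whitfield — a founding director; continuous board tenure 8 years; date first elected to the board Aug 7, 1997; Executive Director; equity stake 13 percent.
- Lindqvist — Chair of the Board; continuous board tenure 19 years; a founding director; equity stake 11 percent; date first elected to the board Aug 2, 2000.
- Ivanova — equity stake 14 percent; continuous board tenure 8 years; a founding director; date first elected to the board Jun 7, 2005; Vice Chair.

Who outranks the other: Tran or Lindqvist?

Lindqvist

By board role: Lindqvist (Chair of the Board); then Tran and Ivanova (Vice Chair); then Whitfield (Executive Director).
Tran and Ivanova are each a founding director, so the next rule applies.
Tran and Ivanova both have date first elected to the board Jun 7, 2005, so the next rule applies.
Among Tran and Ivanova, by continuous board tenure (higher first): Tran (21 years) before Ivanova (8 years).
So Lindqvist takes precedence.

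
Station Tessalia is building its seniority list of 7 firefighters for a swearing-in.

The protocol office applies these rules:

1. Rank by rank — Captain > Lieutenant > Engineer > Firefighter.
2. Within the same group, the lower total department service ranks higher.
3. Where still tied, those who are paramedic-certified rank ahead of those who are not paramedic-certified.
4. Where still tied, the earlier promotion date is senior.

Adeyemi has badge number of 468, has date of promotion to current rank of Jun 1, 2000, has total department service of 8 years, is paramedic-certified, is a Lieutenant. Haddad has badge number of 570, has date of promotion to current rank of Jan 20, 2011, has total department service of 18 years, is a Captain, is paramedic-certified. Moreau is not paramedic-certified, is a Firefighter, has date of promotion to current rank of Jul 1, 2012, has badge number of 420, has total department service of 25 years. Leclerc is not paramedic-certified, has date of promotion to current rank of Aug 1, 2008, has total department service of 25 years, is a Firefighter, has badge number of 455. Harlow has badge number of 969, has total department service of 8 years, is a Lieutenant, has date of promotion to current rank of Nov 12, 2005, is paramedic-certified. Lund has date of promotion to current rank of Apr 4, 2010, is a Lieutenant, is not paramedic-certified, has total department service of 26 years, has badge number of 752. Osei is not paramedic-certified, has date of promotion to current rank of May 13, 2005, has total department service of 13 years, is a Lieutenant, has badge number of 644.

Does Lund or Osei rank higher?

By rank: Haddad (Captain); then Adeyemi, Harlow, Osei and Lund (Lieutenant); then Leclerc and Moreau (Firefighter).
Among Adeyemi, Harlow, Osei and Lund, by total department service (lower first): Adeyemi and Harlow (8 years) before Osei (13 years) before Lund (26 years).
Adeyemi and Harlow are each paramedic-certified, so the next rule applies.
Among Adeyemi and Harlow, by date of promotion to current rank (earlier first): Adeyemi (Jun 1, 2000) before Harlow (Nov 12, 2005).
Leclerc and Moreau both have total department service 25 years, so the next rule applies.
Leclerc and Moreau are each not paramedic-certified, so the next rule applies.
Among Leclerc and Moreau, by date of promotion to current rank (earlier first): Leclerc (Aug 1, 2008) before Moreau (Jul 1, 2012).
So Osei takes precedence.

Osei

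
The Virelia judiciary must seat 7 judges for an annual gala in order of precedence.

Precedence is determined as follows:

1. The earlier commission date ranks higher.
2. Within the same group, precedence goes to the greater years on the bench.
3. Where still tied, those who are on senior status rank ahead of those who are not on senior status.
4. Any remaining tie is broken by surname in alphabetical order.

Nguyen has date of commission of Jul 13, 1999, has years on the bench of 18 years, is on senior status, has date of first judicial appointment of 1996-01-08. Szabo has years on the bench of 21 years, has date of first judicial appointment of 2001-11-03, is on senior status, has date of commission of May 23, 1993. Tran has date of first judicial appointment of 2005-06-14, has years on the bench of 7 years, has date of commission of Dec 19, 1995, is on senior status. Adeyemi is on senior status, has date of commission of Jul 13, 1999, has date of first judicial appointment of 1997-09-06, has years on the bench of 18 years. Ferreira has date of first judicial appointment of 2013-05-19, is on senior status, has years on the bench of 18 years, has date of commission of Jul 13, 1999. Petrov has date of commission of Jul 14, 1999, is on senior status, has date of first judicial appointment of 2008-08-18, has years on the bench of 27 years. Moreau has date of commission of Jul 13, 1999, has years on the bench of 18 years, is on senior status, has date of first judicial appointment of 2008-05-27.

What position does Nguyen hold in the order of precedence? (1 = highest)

6

By date of commission (earlier first): Szabo (May 23, 1993); then Tran (Dec 19, 1995); then Adeyemi, Ferreira, Moreau and Nguyen (each Jul 13, 1999); then Petrov (Jul 14, 1999).
Adeyemi, Ferreira, Moreau and Nguyen all have years on the bench 18 years, so the next rule applies.
Adeyemi, Ferreira, Moreau and Nguyen are each on senior status, so the next rule applies.
Among Adeyemi, Ferreira, Moreau and Nguyen, alphabetically by surname: Adeyemi before Ferreira before Moreau before Nguyen.
Order: Szabo, Tran, Adeyemi, Ferreira, Moreau, Nguyen, Petrov. So position 6.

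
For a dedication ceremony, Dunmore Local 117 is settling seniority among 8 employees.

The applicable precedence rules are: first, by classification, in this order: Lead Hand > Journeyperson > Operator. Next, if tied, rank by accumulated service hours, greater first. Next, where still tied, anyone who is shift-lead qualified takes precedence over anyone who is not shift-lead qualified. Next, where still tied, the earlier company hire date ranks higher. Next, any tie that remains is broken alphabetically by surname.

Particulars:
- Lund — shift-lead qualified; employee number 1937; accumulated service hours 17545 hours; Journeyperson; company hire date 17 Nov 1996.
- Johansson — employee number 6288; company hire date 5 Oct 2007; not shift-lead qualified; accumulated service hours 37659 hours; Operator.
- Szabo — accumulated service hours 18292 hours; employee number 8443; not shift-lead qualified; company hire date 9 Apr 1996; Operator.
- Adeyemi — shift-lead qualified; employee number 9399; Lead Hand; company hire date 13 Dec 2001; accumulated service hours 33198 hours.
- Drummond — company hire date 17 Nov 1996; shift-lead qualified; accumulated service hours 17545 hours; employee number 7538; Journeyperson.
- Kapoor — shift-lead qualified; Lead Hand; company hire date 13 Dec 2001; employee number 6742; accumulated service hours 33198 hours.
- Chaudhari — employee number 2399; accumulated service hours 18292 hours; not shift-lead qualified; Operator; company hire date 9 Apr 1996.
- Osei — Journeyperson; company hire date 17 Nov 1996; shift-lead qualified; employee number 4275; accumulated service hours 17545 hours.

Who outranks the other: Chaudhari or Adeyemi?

Adeyemi

By classification: Adeyemi and Kapoor (Lead Hand); then Drummond, Lund and Osei (Journeyperson); then Johansson, Chaudhari and Szabo (Operator).
Adeyemi and Kapoor both have accumulated service hours 33198 hours, so the next rule applies.
Adeyemi and Kapoor are each shift-lead qualified, so the next rule applies.
Adeyemi and Kapoor both have company hire date 13 Dec 2001, so the next rule applies.
Among Adeyemi and Kapoor, alphabetically by surname: Adeyemi before Kapoor.
Drummond, Lund and Osei all have accumulated service hours 17545 hours, so the next rule applies.
Drummond, Lund and Osei are each shift-lead qualified, so the next rule applies.
Drummond, Lund and Osei all have company hire date 17 Nov 1996, so the next rule applies.
Among Drummond, Lund and Osei, alphabetically by surname: Drummond before Lund before Osei.
Among Johansson, Chaudhari and Szabo, by accumulated service hours (higher first): Johansson (37659 hours) before Chaudhari and Szabo (18292 hours).
Chaudhari and Szabo are each not shift-lead qualified, so the next rule applies.
Chaudhari and Szabo both have company hire date 9 Apr 1996, so the next rule applies.
Among Chaudhari and Szabo, alphabetically by surname: Chaudhari before Szabo.
So Adeyemi takes precedence.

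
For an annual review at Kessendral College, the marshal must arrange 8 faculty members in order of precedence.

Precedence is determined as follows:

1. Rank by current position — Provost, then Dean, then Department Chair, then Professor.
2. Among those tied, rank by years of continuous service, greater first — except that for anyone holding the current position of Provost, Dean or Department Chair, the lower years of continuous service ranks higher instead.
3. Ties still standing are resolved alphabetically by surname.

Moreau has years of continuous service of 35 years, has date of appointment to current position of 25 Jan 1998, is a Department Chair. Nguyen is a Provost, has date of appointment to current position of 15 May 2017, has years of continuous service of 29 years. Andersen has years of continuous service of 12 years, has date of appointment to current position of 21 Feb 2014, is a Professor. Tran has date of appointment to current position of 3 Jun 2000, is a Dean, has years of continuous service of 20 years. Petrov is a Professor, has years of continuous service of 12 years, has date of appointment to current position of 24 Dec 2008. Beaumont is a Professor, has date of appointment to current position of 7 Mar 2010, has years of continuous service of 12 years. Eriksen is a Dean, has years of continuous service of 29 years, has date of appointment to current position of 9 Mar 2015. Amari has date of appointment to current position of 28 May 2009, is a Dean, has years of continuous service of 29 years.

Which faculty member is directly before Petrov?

By current position: Nguyen (Provost); then Tran, Amari and Eriksen (Dean); then Moreau (Department Chair); then Andersen, Beaumont and Petrov (Professor).
Among Tran, Amari and Eriksen, by years of continuous service (lower first) (reversed rule for this group): Tran (20 years) before Amari and Eriksen (29 years).
Among Amari and Eriksen, alphabetically by surname: Amari before Eriksen.
Andersen, Beaumont and Petrov all have years of continuous service 12 years, so the next rule applies.
Among Andersen, Beaumont and Petrov, alphabetically by surname: Andersen before Beaumont before Petrov.
Order: Nguyen, Tran, Amari, Eriksen, Moreau, Andersen, Beaumont, Petrov.

Beaumont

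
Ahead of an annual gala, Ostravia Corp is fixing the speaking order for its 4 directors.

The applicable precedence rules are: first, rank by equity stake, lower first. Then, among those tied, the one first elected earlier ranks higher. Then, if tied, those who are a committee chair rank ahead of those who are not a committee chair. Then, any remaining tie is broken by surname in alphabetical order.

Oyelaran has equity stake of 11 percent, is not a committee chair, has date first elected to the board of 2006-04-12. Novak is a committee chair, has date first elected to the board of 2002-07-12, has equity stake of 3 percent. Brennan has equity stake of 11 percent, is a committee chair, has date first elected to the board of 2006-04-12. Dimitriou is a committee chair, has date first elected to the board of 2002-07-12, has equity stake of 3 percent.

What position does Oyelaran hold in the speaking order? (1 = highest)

4

By equity stake (lower first): Dimitriou and Novak (both 3 percent); then Brennan and Oyelaran (both 11 percent).
Dimitriou and Novak both have date first elected to the board 2002-07-12, so the next rule applies.
Dimitriou and Novak are each a committee chair, so the next rule applies.
Among Dimitriou and Novak, alphabetically by surname: Dimitriou before Novak.
Brennan and Oyelaran both have date first elected to the board 2006-04-12, so the next rule applies.
Among Brennan and Oyelaran, a committee chair before not a committee chair: Brennan (a committee chair) before Oyelaran (not a committee chair).
Order: Dimitriou, Novak, Brennan, Oyelaran. So position 4.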